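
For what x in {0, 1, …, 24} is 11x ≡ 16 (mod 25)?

11⁻¹ ≡ 16 (mod 25) because 11·16 = 176 = 7·25 + 1.
Multiplying both sides by 16: x ≡ 16·16 = 256 ≡ 6 (mod 25).
Check: 11·6 = 66 = 2·25 + 16.

6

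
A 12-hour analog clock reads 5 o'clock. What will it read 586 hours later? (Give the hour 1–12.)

3

586 mod 12 = 10 (since 48·12 = 576).
5 + 10 → 3 on a 12-hour dial.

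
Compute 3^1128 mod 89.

45

By repeated squaring mod 89: 3^1≡3, 3^2≡9, 3^4≡81, 3^8≡64, 3^16≡2, 3^32≡4, 3^64≡16, 3^128≡78, 3^256≡32, 3^512≡45, 3^1024≡67.
1128 = 8 + 32 + 64 + 1024, so 3^1128 ≡ 64·4·16·67 ≡ 45 (mod 89).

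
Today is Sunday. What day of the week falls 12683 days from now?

Dividing 12683 by 7 gives quotient 1811 and remainder 6.
Sunday + 6 days → Saturday.

Saturday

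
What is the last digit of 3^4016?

Last digits of 3^n: 3, 9, 7, 1 (period 4).
4016 leaves remainder 0 on division by 4, so 3^4016 ends in 1.

1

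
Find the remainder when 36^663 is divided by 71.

4

Successive squares of 36 mod 71: 36^1≡36, 36^2≡18, 36^4≡40, 36^8≡38, 36^16≡24, 36^32≡8, 36^64≡64, 36^128≡49, 36^256≡58, 36^512≡27.
663 = 1 + 2 + 4 + 16 + 128 + 512, so 36^663 ≡ 36·18·40·24·49·27 ≡ 4 (mod 71).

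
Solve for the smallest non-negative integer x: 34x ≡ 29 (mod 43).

35

34⁻¹ ≡ 19 (mod 43) because 34·19 = 646 = 15·43 + 1.
Multiplying both sides by 19: x ≡ 19·29 = 551 ≡ 35 (mod 43).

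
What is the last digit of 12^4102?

The units digit of 12^n cycles with period 4: 2, 4, 8, 6, …
4102 mod 4 = 2, so the last digit matches 2^2 = 4.

4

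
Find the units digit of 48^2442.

4

Last digits of 8^n: 8, 4, 2, 6 (period 4).
2442 mod 4 = 2, so the last digit matches 8^2 = 4.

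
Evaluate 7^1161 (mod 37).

Successive squares of 7 mod 37: 7^1≡7, 7^2≡12, 7^4≡33, 7^8≡16, 7^16≡34, 7^32≡9, 7^64≡7, 7^128≡12, 7^256≡33, 7^512≡16, 7^1024≡34.
Since 1161 = 1 + 8 + 128 + 1024 in binary, 7^1161 ≡ 7·16·12·34 ≡ 1 (mod 37).

1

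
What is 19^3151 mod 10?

9

Last digits of 9^n: 9, 1 (period 2).
3151 mod 2 = 1, so the last digit matches 9^1 = 9.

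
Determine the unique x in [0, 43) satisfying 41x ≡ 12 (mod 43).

The inverse of 41 mod 43 is 21 (since 41·21 = 861 ≡ 1).
Multiplying both sides by 21: x ≡ 21·12 = 252 ≡ 37 (mod 43).
Check: 41·37 = 1517 = 35·43 + 12.

37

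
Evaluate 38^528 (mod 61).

58

Successive squares of 38 mod 61: 38^1≡38, 38^2≡41, 38^4≡34, 38^8≡58, 38^16≡9, 38^32≡20, 38^64≡34, 38^128≡58, 38^256≡9, 38^512≡20.
528 = 16 + 512, so 38^528 ≡ 9·20 ≡ 58 (mod 61).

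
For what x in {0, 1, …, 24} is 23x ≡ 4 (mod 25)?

23

23⁻¹ ≡ 12 (mod 25) because 23·12 = 276 = 11·25 + 1.
Multiplying both sides by 12: x ≡ 12·4 = 48 ≡ 23 (mod 25).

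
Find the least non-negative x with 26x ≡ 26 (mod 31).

26⁻¹ ≡ 6 (mod 31) because 26·6 = 156 = 5·31 + 1.
Multiplying both sides by 6: x ≡ 6·26 = 156 ≡ 1 (mod 31).
Check: 26·1 = 26 = 0·31 + 26.

1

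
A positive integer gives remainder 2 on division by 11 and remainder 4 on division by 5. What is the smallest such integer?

x ≡ 4 (mod 5) gives x ∈ {4, 9, 14, 19, 24}.
The first of these with x mod 11 = 2 is 24.

24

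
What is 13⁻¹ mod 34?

21

13·21 = 273 = 8·34 + 1, so 13⁻¹ ≡ 21 (mod 34).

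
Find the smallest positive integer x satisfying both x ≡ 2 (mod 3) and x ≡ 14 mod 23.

14

x ≡ 2 (mod 3) gives x ∈ {2, 5, 8, 11, 14}.
The first of these with x mod 23 = 14 is 14.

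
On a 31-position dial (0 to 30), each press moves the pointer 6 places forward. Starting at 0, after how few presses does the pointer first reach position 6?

1

6⁻¹ ≡ 26 (mod 31) because 6·26 = 156 = 5·31 + 1.
So x ≡ 26·6 = 156 ≡ 1 (mod 31).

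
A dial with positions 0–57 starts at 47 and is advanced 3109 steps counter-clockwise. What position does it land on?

12

Dividing 3109 by 58 gives quotient 53 and remainder 35.
(47 − 35) mod 58 = 12.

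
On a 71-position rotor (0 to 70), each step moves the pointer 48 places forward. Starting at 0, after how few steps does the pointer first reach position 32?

48

48⁻¹ ≡ 37 (mod 71) because 48·37 = 1776 = 25·71 + 1.
So x ≡ 37·32 = 1184 ≡ 48 (mod 71).
Check: 48·48 = 2304 = 32·71 + 32.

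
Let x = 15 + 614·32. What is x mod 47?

614·32 = 19648.
19648 = 418·47 + 2, so 19648 mod 47 = 2.
(15 + 2) mod 47 = 17.

17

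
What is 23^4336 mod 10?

1

Last digits of 3^n: 3, 9, 7, 1 (period 4).
4336 mod 4 = 0, so the last digit matches 3^4 = 1.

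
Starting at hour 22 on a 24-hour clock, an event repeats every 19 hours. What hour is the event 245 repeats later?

21

245·19 = 4655.
4655 = 193·24 + 23, so 4655 mod 24 = 23.
(22 + 23) mod 24 = 21.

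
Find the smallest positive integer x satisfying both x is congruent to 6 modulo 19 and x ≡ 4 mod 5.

44

Since 5·4 ≡ 1 (mod 19), take x = 4 + 5·((6−4)·4 mod 19) = 4 + 5·8 = 44.
Check: 44 mod 19 = 6, 44 mod 5 = 4.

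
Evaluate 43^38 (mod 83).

Successive squares of 43 mod 83: 43^1≡43, 43^2≡23, 43^4≡31, 43^8≡48, 43^16≡63, 43^32≡68.
38 = 2 + 4 + 32, so 43^38 ≡ 23·31·68 ≡ 12 (mod 83).

12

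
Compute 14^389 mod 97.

56

Square-and-reduce mod 97: 14^1≡14, 14^2≡2, 14^4≡4, 14^8≡16, 14^16≡62, 14^32≡61, 14^64≡35, 14^128≡61, 14^256≡35.
Since 389 = 1 + 4 + 128 + 256 in binary, 14^389 ≡ 14·4·61·35 ≡ 56 (mod 97).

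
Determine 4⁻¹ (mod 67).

4·17 = 68 = 1·67 + 1, so 4⁻¹ ≡ 17 (mod 67).

17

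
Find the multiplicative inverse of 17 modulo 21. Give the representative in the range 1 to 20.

17·5 = 85 = 4·21 + 1, so 17⁻¹ ≡ 5 (mod 21).

5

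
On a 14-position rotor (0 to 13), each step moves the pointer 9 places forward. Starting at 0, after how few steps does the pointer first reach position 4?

The inverse of 9 mod 14 is 11 (since 9·11 = 99 ≡ 1).
Multiplying both sides by 11: x ≡ 11·4 = 44 ≡ 2 (mod 14).

2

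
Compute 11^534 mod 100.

41

Square-and-reduce mod 100: 11^1≡11, 11^2≡21, 11^4≡41, 11^8≡81, 11^16≡61, 11^32≡21, 11^64≡41, 11^128≡81, 11^256≡61, 11^512≡21.
534 = 2 + 4 + 16 + 512, so 11^534 ≡ 21·41·61·21 ≡ 41 (mod 100).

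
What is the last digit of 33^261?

Last digits of 3^n: 3, 9, 7, 1 (period 4).
261 leaves remainder 1 on division by 4, so 33^261 ends in 3.

3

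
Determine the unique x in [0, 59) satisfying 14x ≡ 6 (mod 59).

51

The inverse of 14 mod 59 is 38 (since 14·38 = 532 ≡ 1).
So x ≡ 38·6 = 228 ≡ 51 (mod 59).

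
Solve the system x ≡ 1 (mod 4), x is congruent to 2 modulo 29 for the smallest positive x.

89

Since 29·1 ≡ 1 (mod 4), take x = 2 + 29·((1−2)·1 mod 4) = 2 + 29·3 = 89.
Check: 89 mod 4 = 1, 89 mod 29 = 2.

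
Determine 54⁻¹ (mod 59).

47

59 = 1·54 + 5
54 = 10·5 + 4
5 = 1·4 + 1
4 = 4·1 + 0
Back-substituting gives 54·47 ≡ 1 (mod 59).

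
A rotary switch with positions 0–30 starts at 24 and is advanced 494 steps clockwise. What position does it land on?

22

Dividing 494 by 31 gives quotient 15 and remainder 29.
(24 + 29) mod 31 = 22.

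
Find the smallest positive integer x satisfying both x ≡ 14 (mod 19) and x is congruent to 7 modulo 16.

71

x ≡ 7 (mod 16) gives x ∈ {7, 23, 39, 55, 71}.
The first of these with x mod 19 = 14 is 71.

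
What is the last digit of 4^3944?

Last digits of 4^n: 4, 6 (period 2).
3944 leaves remainder 0 on division by 2, so 4^3944 ends in 6.

6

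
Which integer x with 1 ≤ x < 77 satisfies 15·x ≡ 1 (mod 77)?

77 = 5·15 + 2
15 = 7·2 + 1
2 = 2·1 + 0
Back-substituting gives 15·36 ≡ 1 (mod 77).

36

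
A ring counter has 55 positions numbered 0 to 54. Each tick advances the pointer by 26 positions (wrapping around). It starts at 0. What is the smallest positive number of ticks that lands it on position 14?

The inverse of 26 mod 55 is 36 (since 26·36 = 936 ≡ 1).
Multiplying both sides by 36: x ≡ 36·14 = 504 ≡ 9 (mod 55).

9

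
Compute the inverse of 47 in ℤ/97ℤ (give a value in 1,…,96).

64

47·64 = 3008 = 31·97 + 1, so 47⁻¹ ≡ 64 (mod 97).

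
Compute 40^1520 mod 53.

Square-and-reduce mod 53: 40^1≡40, 40^2≡10, 40^4≡47, 40^8≡36, 40^16≡24, 40^32≡46, 40^64≡49, 40^128≡16, 40^256≡44, 40^512≡28, 40^1024≡42.
Since 1520 = 16 + 32 + 64 + 128 + 256 + 1024 in binary, 40^1520 ≡ 24·46·49·16·44·42 ≡ 49 (mod 53).

49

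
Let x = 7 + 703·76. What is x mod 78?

5

703·76 = 53428.
Dividing 53428 by 78 gives quotient 684 and remainder 76.
(7 + 76) mod 78 = 5.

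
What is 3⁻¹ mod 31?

31 = 10·3 + 1
3 = 3·1 + 0
Back-substituting gives 3·21 ≡ 1 (mod 31).

21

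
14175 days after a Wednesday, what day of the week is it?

Wednesday

14175 − 2025·7 = 0, so 14175 ≡ 0 (mod 7).
Wednesday + 0 days → Wednesday.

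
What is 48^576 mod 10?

6

Last digits of 8^n: 8, 4, 2, 6 (period 4).
576 mod 4 = 0, so the last digit matches 8^4 = 6.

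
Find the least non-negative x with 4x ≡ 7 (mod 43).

4⁻¹ ≡ 11 (mod 43) because 4·11 = 44 = 1·43 + 1.
So x ≡ 11·7 = 77 ≡ 34 (mod 43).
Check: 4·34 = 136 = 3·43 + 7.

34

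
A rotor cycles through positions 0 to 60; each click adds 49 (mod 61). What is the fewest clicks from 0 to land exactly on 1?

61 = 1·49 + 12
49 = 4·12 + 1
12 = 12·1 + 0
Back-substituting gives 49·5 ≡ 1 (mod 61).

5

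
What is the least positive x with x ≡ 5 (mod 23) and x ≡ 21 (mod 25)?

396

x ≡ 5 (mod 23) gives x ∈ {5, 28, 51, 74, 97, 120, 143, 166, …}.
The first of these with x mod 25 = 21 is 396.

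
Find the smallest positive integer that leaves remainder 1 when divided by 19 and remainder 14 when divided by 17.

286

Since 17·9 ≡ 1 (mod 19), take x = 14 + 17·((1−14)·9 mod 19) = 14 + 17·16 = 286.
Check: 286 mod 19 = 1, 286 mod 17 = 14.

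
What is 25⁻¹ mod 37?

25·3 = 75 = 2·37 + 1, so 25⁻¹ ≡ 3 (mod 37).

3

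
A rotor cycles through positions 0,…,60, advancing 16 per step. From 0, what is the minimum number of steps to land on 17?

43

16⁻¹ ≡ 42 (mod 61) because 16·42 = 672 = 11·61 + 1.
Multiplying both sides by 42: x ≡ 42·17 = 714 ≡ 43 (mod 61).
Check: 16·43 = 688 = 11·61 + 17.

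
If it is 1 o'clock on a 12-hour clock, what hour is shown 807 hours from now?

4

Dividing 807 by 12 gives quotient 67 and remainder 3.
1 + 3 → 4 on a 12-hour dial.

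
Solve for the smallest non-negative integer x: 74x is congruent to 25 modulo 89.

The inverse of 74 mod 89 is 83 (since 74·83 = 6142 ≡ 1).
Multiplying both sides by 83: x ≡ 83·25 = 2075 ≡ 28 (mod 89).

28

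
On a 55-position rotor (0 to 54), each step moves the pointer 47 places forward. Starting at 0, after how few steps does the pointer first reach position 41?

47⁻¹ ≡ 48 (mod 55) because 47·48 = 2256 = 41·55 + 1.
So x ≡ 48·41 = 1968 ≡ 43 (mod 55).

43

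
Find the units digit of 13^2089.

3

The units digit of 13^n cycles with period 4: 3, 9, 7, 1, …
2089 mod 4 = 1, so the last digit matches 3^1 = 3.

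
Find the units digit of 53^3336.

The units digit of 53^n cycles with period 4: 3, 9, 7, 1, …
3336 mod 4 = 0, so the last digit matches 3^4 = 1.

1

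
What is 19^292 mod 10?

Powers of 9 mod 10 repeat with period 2: 9, 1.
292 leaves remainder 0 on division by 2, so 19^292 ends in 1.

1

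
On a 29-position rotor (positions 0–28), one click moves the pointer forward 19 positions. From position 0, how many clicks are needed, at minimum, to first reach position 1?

26

29 = 1·19 + 10
19 = 1·10 + 9
10 = 1·9 + 1
9 = 9·1 + 0
Back-substituting gives 19·26 ≡ 1 (mod 29).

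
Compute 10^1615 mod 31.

5

Square-and-reduce mod 31: 10^1≡10, 10^2≡7, 10^4≡18, 10^8≡14, 10^16≡10, 10^32≡7, 10^64≡18, 10^128≡14, 10^256≡10, 10^512≡7, 10^1024≡18.
1615 = 1 + 2 + 4 + 8 + 64 + 512 + 1024, so 10^1615 ≡ 10·7·18·14·18·7·18 ≡ 5 (mod 31).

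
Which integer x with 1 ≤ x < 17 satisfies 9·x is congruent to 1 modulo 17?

2

9·2 = 18 = 1·17 + 1, so 9⁻¹ ≡ 2 (mod 17).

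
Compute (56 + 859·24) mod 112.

859·24 = 20616.
Dividing 20616 by 112 gives quotient 184 and remainder 8.
(56 + 8) mod 112 = 64.

64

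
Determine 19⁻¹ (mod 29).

26

29 = 1·19 + 10
19 = 1·10 + 9
10 = 1·9 + 1
9 = 9·1 + 0
Back-substituting gives 19·26 ≡ 1 (mod 29).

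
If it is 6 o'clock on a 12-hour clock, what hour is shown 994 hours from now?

994 mod 12 = 10 (since 82·12 = 984).
6 + 10 → 4 on a 12-hour dial.

4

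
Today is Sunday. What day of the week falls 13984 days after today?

13984 = 1997·7 + 5, so 13984 mod 7 = 5.
Sunday + 5 days → Friday.

Friday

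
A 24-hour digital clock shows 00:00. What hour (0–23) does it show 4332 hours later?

12

4332 − 180·24 = 12, so 4332 ≡ 12 (mod 24).
(0 + 12) mod 24 = 12.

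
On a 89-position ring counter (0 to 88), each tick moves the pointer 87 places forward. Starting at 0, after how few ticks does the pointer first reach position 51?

87⁻¹ ≡ 44 (mod 89) because 87·44 = 3828 = 43·89 + 1.
Multiplying both sides by 44: x ≡ 44·51 = 2244 ≡ 19 (mod 89).

19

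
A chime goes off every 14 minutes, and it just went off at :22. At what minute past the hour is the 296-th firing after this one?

296·14 = 4144.
4144 = 69·60 + 4, so 4144 mod 60 = 4.
(22 + 4) mod 60 = 26.

26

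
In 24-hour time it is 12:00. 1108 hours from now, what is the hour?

1108 = 46·24 + 4, so 1108 mod 24 = 4.
(12 + 4) mod 24 = 16.

16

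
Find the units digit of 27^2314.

The units digit of 27^n cycles with period 4: 7, 9, 3, 1, …
2314 leaves remainder 2 on division by 4, so 27^2314 ends in 9.

9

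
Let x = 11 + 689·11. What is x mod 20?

10

689·11 = 7579.
Dividing 7579 by 20 gives quotient 378 and remainder 19.
(11 + 19) mod 20 = 10.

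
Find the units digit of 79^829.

Powers of 9 mod 10 repeat with period 2: 9, 1.
829 leaves remainder 1 on division by 2, so 79^829 ends in 9.

9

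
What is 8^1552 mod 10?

6

The units digit of 8^n cycles with period 4: 8, 4, 2, 6, …
1552 leaves remainder 0 on division by 4, so 8^1552 ends in 6.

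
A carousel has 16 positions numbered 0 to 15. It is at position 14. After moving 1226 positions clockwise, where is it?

1226 = 76·16 + 10, so 1226 mod 16 = 10.
(14 + 10) mod 16 = 8.

8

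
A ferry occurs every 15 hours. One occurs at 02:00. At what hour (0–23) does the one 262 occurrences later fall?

20

262·15 = 3930.
3930 mod 24 = 18 (since 163·24 = 3912).
(2 + 18) mod 24 = 20.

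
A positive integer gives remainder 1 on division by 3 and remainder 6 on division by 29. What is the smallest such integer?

Since 29·2 ≡ 1 (mod 3), take x = 6 + 29·((1−6)·2 mod 3) = 6 + 29·2 = 64.
Check: 64 mod 3 = 1, 64 mod 29 = 6.

64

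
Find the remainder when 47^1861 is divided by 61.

47

By repeated squaring mod 61: 47^1≡47, 47^2≡13, 47^4≡47, 47^8≡13, 47^16≡47, 47^32≡13, 47^64≡47, 47^128≡13, 47^256≡47, 47^512≡13, 47^1024≡47.
1861 = 1 + 4 + 64 + 256 + 512 + 1024, so 47^1861 ≡ 47·47·47·47·13·47 ≡ 47 (mod 61).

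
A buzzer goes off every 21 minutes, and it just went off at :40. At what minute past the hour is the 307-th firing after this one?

7

307·21 = 6447.
6447 − 107·60 = 27, so 6447 ≡ 27 (mod 60).
(40 + 27) mod 60 = 7.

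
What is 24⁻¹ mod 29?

29 = 1·24 + 5
24 = 4·5 + 4
5 = 1·4 + 1
4 = 4·1 + 0
Back-substituting gives 24·23 ≡ 1 (mod 29).

23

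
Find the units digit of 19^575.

Last digits of 9^n: 9, 1 (period 2).
575 leaves remainder 1 on division by 2, so 19^575 ends in 9.

9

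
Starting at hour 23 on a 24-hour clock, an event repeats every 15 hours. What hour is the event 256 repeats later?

23

256·15 = 3840.
Dividing 3840 by 24 gives quotient 160 and remainder 0.
(23 + 0) mod 24 = 23.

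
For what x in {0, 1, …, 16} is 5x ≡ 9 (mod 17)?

12

The inverse of 5 mod 17 is 7 (since 5·7 = 35 ≡ 1).
Multiplying both sides by 7: x ≡ 7·9 = 63 ≡ 12 (mod 17).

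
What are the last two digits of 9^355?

49

Square-and-reduce mod 100: 9^1≡9, 9^2≡81, 9^4≡61, 9^8≡21, 9^16≡41, 9^32≡81, 9^64≡61, 9^128≡21, 9^256≡41.
Since 355 = 1 + 2 + 32 + 64 + 256 in binary, 9^355 ≡ 9·81·81·61·41 ≡ 49 (mod 100).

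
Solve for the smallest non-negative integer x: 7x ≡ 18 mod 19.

8

7⁻¹ ≡ 11 (mod 19) because 7·11 = 77 = 4·19 + 1.
Multiplying both sides by 11: x ≡ 11·18 = 198 ≡ 8 (mod 19).
Check: 7·8 = 56 = 2·19 + 18.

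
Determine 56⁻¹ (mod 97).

26

97 = 1·56 + 41
56 = 1·41 + 15
41 = 2·15 + 11
15 = 1·11 + 4
11 = 2·4 + 3
4 = 1·3 + 1
3 = 3·1 + 0
Back-substituting gives 56·26 ≡ 1 (mod 97).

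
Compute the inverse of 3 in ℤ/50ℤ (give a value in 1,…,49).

17

50 = 16·3 + 2
3 = 1·2 + 1
2 = 2·1 + 0
Back-substituting gives 3·17 ≡ 1 (mod 50).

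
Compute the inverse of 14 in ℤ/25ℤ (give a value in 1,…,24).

9

25 = 1·14 + 11
14 = 1·11 + 3
11 = 3·3 + 2
3 = 1·2 + 1
2 = 2·1 + 0
Back-substituting gives 14·9 ≡ 1 (mod 25).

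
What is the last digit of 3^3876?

1

Powers of 3 mod 10 repeat with period 4: 3, 9, 7, 1.
3876 leaves remainder 0 on division by 4, so 3^3876 ends in 1.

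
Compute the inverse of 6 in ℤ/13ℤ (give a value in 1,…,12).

13 = 2·6 + 1
6 = 6·1 + 0
Back-substituting gives 6·11 ≡ 1 (mod 13).

11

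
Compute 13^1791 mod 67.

3

Square-and-reduce mod 67: 13^1≡13, 13^2≡35, 13^4≡19, 13^8≡26, 13^16≡6, 13^32≡36, 13^64≡23, 13^128≡60, 13^256≡49, 13^512≡56, 13^1024≡54.
Since 1791 = 1 + 2 + 4 + 8 + 16 + 32 + 64 + 128 + 512 + 1024 in binary, 13^1791 ≡ 13·35·19·26·6·36·23·60·56·54 ≡ 3 (mod 67).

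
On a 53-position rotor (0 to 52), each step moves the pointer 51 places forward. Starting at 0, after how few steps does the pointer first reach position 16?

45

51⁻¹ ≡ 26 (mod 53) because 51·26 = 1326 = 25·53 + 1.
So x ≡ 26·16 = 416 ≡ 45 (mod 53).
Check: 51·45 = 2295 = 43·53 + 16.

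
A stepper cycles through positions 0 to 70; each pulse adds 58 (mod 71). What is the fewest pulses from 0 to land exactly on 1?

60

71 = 1·58 + 13
58 = 4·13 + 6
13 = 2·6 + 1
6 = 6·1 + 0
Back-substituting gives 58·60 ≡ 1 (mod 71).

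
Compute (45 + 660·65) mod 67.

660·65 = 42900.
42900 mod 67 = 20 (since 640·67 = 42880).
(45 + 20) mod 67 = 65.

65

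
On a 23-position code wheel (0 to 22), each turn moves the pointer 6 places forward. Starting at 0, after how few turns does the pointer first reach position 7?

5

The inverse of 6 mod 23 is 4 (since 6·4 = 24 ≡ 1).
Multiplying both sides by 4: x ≡ 4·7 = 28 ≡ 5 (mod 23).
Check: 6·5 = 30 = 1·23 + 7.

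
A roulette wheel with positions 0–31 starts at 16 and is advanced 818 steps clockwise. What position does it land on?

2

818 = 25·32 + 18, so 818 mod 32 = 18.
(16 + 18) mod 32 = 2.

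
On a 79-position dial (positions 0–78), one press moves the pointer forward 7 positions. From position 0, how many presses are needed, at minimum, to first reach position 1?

79 = 11·7 + 2
7 = 3·2 + 1
2 = 2·1 + 0
Back-substituting gives 7·34 ≡ 1 (mod 79).

34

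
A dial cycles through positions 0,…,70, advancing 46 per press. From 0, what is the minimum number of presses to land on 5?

14

46⁻¹ ≡ 17 (mod 71) because 46·17 = 782 = 11·71 + 1.
Multiplying both sides by 17: x ≡ 17·5 = 85 ≡ 14 (mod 71).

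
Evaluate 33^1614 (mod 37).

Square-and-reduce mod 37: 33^1≡33, 33^2≡16, 33^4≡34, 33^8≡9, 33^16≡7, 33^32≡12, 33^64≡33, 33^128≡16, 33^256≡34, 33^512≡9, 33^1024≡7.
1614 = 2 + 4 + 8 + 64 + 512 + 1024, so 33^1614 ≡ 16·34·9·33·9·7 ≡ 10 (mod 37).

10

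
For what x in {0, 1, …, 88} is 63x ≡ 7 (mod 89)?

10

63⁻¹ ≡ 65 (mod 89) because 63·65 = 4095 = 46·89 + 1.
So x ≡ 65·7 = 455 ≡ 10 (mod 89).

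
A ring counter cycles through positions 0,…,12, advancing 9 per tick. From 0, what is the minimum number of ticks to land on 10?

4

The inverse of 9 mod 13 is 3 (since 9·3 = 27 ≡ 1).
Multiplying both sides by 3: x ≡ 3·10 = 30 ≡ 4 (mod 13).
Check: 9·4 = 36 = 2·13 + 10.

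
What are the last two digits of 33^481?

Square-and-reduce mod 100: 33^1≡33, 33^2≡89, 33^4≡21, 33^8≡41, 33^16≡81, 33^32≡61, 33^64≡21, 33^128≡41, 33^256≡81.
Since 481 = 1 + 32 + 64 + 128 + 256 in binary, 33^481 ≡ 33·61·21·41·81 ≡ 33 (mod 100).

33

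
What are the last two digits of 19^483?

59

Successive squares of 19 mod 100: 19^1≡19, 19^2≡61, 19^4≡21, 19^8≡41, 19^16≡81, 19^32≡61, 19^64≡21, 19^128≡41, 19^256≡81.
483 = 1 + 2 + 32 + 64 + 128 + 256, so 19^483 ≡ 19·61·61·21·41·81 ≡ 59 (mod 100).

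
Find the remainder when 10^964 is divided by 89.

64

Successive squares of 10 mod 89: 10^1≡10, 10^2≡11, 10^4≡32, 10^8≡45, 10^16≡67, 10^32≡39, 10^64≡8, 10^128≡64, 10^256≡2, 10^512≡4.
Since 964 = 4 + 64 + 128 + 256 + 512 in binary, 10^964 ≡ 32·8·64·2·4 ≡ 64 (mod 89).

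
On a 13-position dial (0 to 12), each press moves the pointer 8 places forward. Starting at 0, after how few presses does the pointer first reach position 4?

The inverse of 8 mod 13 is 5 (since 8·5 = 40 ≡ 1).
So x ≡ 5·4 = 20 ≡ 7 (mod 13).
Check: 8·7 = 56 = 4·13 + 4.

7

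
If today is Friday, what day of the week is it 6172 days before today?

Dividing 6172 by 7 gives quotient 881 and remainder 5.
Friday − 5 days → Sunday.

Sunday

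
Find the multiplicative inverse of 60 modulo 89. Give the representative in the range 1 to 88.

60·46 = 2760 = 31·89 + 1, so 60⁻¹ ≡ 46 (mod 89).

46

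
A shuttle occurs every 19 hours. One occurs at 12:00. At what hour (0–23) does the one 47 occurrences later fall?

17

47·19 = 893.
893 mod 24 = 5 (since 37·24 = 888).
(12 + 5) mod 24 = 17.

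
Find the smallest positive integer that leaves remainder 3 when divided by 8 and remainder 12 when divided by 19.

Since 19·3 ≡ 1 (mod 8), take x = 12 + 19·((3−12)·3 mod 8) = 12 + 19·5 = 107.
Check: 107 mod 8 = 3, 107 mod 19 = 12.

107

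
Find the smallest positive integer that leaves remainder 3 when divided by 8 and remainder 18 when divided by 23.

179

x ≡ 3 (mod 8) gives x ∈ {3, 11, 19, 27, 35, 43, 51, 59, …}.
The first of these with x mod 23 = 18 is 179.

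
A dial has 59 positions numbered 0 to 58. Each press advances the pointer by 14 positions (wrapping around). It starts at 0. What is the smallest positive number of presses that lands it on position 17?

The inverse of 14 mod 59 is 38 (since 14·38 = 532 ≡ 1).
So x ≡ 38·17 = 646 ≡ 56 (mod 59).
Check: 14·56 = 784 = 13·59 + 17.

56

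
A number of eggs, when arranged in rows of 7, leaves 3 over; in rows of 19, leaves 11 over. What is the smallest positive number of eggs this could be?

x ≡ 3 (mod 7) gives x ∈ {3, 10, 17, 24, 31, 38, 45, 52, …}.
The first of these with x mod 19 = 11 is 87.

87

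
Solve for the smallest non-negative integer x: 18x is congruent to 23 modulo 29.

The inverse of 18 mod 29 is 21 (since 18·21 = 378 ≡ 1).
So x ≡ 21·23 = 483 ≡ 19 (mod 29).

19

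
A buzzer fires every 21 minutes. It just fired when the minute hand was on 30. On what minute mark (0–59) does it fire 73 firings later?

3

73·21 = 1533.
1533 mod 60 = 33 (since 25·60 = 1500).
(30 + 33) mod 60 = 3.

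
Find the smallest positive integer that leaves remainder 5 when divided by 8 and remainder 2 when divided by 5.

Since 5·5 ≡ 1 (mod 8), take x = 2 + 5·((5−2)·5 mod 8) = 2 + 5·7 = 37.
Check: 37 mod 8 = 5, 37 mod 5 = 2.

37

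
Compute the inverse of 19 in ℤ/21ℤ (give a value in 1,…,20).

21 = 1·19 + 2
19 = 9·2 + 1
2 = 2·1 + 0
Back-substituting gives 19·10 ≡ 1 (mod 21).

10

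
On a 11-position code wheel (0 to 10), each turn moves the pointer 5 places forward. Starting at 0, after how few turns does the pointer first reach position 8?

6

5⁻¹ ≡ 9 (mod 11) because 5·9 = 45 = 4·11 + 1.
Multiplying both sides by 9: x ≡ 9·8 = 72 ≡ 6 (mod 11).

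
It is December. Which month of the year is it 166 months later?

Dividing 166 by 12 gives quotient 13 and remainder 10.
December + 10 months → October.

October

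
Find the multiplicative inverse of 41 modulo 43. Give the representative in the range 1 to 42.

21

41·21 = 861 = 20·43 + 1, so 41⁻¹ ≡ 21 (mod 43).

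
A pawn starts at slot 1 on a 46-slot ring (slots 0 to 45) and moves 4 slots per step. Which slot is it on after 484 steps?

484·4 = 1936.
1936 mod 46 = 4 (since 42·46 = 1932).
(1 + 4) mod 46 = 5.

5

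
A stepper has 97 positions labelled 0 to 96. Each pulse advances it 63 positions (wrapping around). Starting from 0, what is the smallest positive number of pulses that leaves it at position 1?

97 = 1·63 + 34
63 = 1·34 + 29
34 = 1·29 + 5
29 = 5·5 + 4
5 = 1·4 + 1
4 = 4·1 + 0
Back-substituting gives 63·77 ≡ 1 (mod 97).

77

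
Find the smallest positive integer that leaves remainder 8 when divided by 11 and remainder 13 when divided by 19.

184

x ≡ 8 (mod 11) gives x ∈ {8, 19, 30, 41, 52, 63, 74, 85, …}.
The first of these with x mod 19 = 13 is 184.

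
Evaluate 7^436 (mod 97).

24

By repeated squaring mod 97: 7^1≡7, 7^2≡49, 7^4≡73, 7^8≡91, 7^16≡36, 7^32≡35, 7^64≡61, 7^128≡35, 7^256≡61.
Since 436 = 4 + 16 + 32 + 128 + 256 in binary, 7^436 ≡ 73·36·35·35·61 ≡ 24 (mod 97).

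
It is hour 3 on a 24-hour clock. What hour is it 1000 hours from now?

1000 mod 24 = 16 (since 41·24 = 984).
(3 + 16) mod 24 = 19.

19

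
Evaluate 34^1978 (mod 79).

By repeated squaring mod 79: 34^1≡34, 34^2≡50, 34^4≡51, 34^8≡73, 34^16≡36, 34^32≡32, 34^64≡76, 34^128≡9, 34^256≡2, 34^512≡4, 34^1024≡16.
Since 1978 = 2 + 8 + 16 + 32 + 128 + 256 + 512 + 1024 in binary, 34^1978 ≡ 50·73·36·32·9·2·4·16 ≡ 44 (mod 79).

44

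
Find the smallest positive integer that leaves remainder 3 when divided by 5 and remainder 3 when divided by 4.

3

Since 4·4 ≡ 1 (mod 5), take x = 3 + 4·((3−3)·4 mod 5) = 3 + 4·0 = 3.
Check: 3 mod 5 = 3, 3 mod 4 = 3.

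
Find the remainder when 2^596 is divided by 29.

Square-and-reduce mod 29: 2^1≡2, 2^2≡4, 2^4≡16, 2^8≡24, 2^16≡25, 2^32≡16, 2^64≡24, 2^128≡25, 2^256≡16, 2^512≡24.
Since 596 = 4 + 16 + 64 + 512 in binary, 2^596 ≡ 16·25·24·24 ≡ 24 (mod 29).

24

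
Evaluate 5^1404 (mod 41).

By repeated squaring mod 41: 5^1≡5, 5^2≡25, 5^4≡10, 5^8≡18, 5^16≡37, 5^32≡16, 5^64≡10, 5^128≡18, 5^256≡37, 5^512≡16, 5^1024≡10.
Since 1404 = 4 + 8 + 16 + 32 + 64 + 256 + 1024 in binary, 5^1404 ≡ 10·18·37·16·10·37·10 ≡ 10 (mod 41).

10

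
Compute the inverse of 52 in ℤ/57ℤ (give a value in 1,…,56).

34

57 = 1·52 + 5
52 = 10·5 + 2
5 = 2·2 + 1
2 = 2·1 + 0
Back-substituting gives 52·34 ≡ 1 (mod 57).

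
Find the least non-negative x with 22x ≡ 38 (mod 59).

50

The inverse of 22 mod 59 is 51 (since 22·51 = 1122 ≡ 1).
Multiplying both sides by 51: x ≡ 51·38 = 1938 ≡ 50 (mod 59).
Check: 22·50 = 1100 = 18·59 + 38.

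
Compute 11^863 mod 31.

12

By repeated squaring mod 31: 11^1≡11, 11^2≡28, 11^4≡9, 11^8≡19, 11^16≡20, 11^32≡28, 11^64≡9, 11^128≡19, 11^256≡20, 11^512≡28.
863 = 1 + 2 + 4 + 8 + 16 + 64 + 256 + 512, so 11^863 ≡ 11·28·9·19·20·9·20·28 ≡ 12 (mod 31).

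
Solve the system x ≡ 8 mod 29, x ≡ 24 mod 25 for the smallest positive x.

Since 25·7 ≡ 1 (mod 29), take x = 24 + 25·((8−24)·7 mod 29) = 24 + 25·4 = 124.
Check: 124 mod 29 = 8, 124 mod 25 = 24.

124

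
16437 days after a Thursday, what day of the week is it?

Friday

16437 mod 7 = 1 (since 2348·7 = 16436).
Thursday + 1 day → Friday.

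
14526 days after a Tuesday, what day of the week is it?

14526 − 2075·7 = 1, so 14526 ≡ 1 (mod 7).
Tuesday + 1 day → Wednesday.

Wednesday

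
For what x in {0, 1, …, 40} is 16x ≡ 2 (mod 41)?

The inverse of 16 mod 41 is 18 (since 16·18 = 288 ≡ 1).
So x ≡ 18·2 = 36 ≡ 36 (mod 41).

36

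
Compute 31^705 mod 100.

51

Successive squares of 31 mod 100: 31^1≡31, 31^2≡61, 31^4≡21, 31^8≡41, 31^16≡81, 31^32≡61, 31^64≡21, 31^128≡41, 31^256≡81, 31^512≡61.
705 = 1 + 64 + 128 + 512, so 31^705 ≡ 31·21·41·61 ≡ 51 (mod 100).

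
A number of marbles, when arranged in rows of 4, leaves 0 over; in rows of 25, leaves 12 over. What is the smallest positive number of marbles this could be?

12

x ≡ 0 (mod 4) gives x ∈ {0, 4, 8, 12}.
The first of these with x mod 25 = 12 is 12.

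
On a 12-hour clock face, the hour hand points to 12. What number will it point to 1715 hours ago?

1715 − 142·12 = 11, so 1715 ≡ 11 (mod 12).
12 − 11 → 1 on a 12-hour dial.

1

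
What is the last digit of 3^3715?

7

The units digit of 3^n cycles with period 4: 3, 9, 7, 1, …
3715 leaves remainder 3 on division by 4, so 3^3715 ends in 7.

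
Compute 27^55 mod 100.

43

Successive squares of 27 mod 100: 27^1≡27, 27^2≡29, 27^4≡41, 27^8≡81, 27^16≡61, 27^32≡21.
Since 55 = 1 + 2 + 4 + 16 + 32 in binary, 27^55 ≡ 27·29·41·61·21 ≡ 43 (mod 100).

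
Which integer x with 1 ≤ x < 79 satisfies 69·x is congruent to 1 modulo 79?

71

69·71 = 4899 = 62·79 + 1, so 69⁻¹ ≡ 71 (mod 79).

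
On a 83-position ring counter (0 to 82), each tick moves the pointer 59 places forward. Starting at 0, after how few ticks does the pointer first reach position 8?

55

59⁻¹ ≡ 38 (mod 83) because 59·38 = 2242 = 27·83 + 1.
Multiplying both sides by 38: x ≡ 38·8 = 304 ≡ 55 (mod 83).
Check: 59·55 = 3245 = 39·83 + 8.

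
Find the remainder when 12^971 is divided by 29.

By repeated squaring mod 29: 12^1≡12, 12^2≡28, 12^4≡1, 12^8≡1, 12^16≡1, 12^32≡1, 12^64≡1, 12^128≡1, 12^256≡1, 12^512≡1.
971 = 1 + 2 + 8 + 64 + 128 + 256 + 512, so 12^971 ≡ 12·28·1·1·1·1·1 ≡ 17 (mod 29).

17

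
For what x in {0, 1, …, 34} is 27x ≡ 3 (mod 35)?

4

The inverse of 27 mod 35 is 13 (since 27·13 = 351 ≡ 1).
So x ≡ 13·3 = 39 ≡ 4 (mod 35).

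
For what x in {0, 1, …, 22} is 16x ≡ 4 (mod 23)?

The inverse of 16 mod 23 is 13 (since 16·13 = 208 ≡ 1).
Multiplying both sides by 13: x ≡ 13·4 = 52 ≡ 6 (mod 23).

6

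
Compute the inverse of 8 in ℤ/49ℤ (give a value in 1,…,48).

49 = 6·8 + 1
8 = 8·1 + 0
Back-substituting gives 8·43 ≡ 1 (mod 49).

43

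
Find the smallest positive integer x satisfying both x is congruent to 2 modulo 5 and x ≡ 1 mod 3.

7

x ≡ 1 (mod 3) gives x ∈ {1, 4, 7}.
The first of these with x mod 5 = 2 is 7.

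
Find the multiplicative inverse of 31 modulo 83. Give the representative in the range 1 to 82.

75

83 = 2·31 + 21
31 = 1·21 + 10
21 = 2·10 + 1
10 = 10·1 + 0
Back-substituting gives 31·75 ≡ 1 (mod 83).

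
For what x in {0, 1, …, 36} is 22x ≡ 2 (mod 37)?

The inverse of 22 mod 37 is 32 (since 22·32 = 704 ≡ 1).
So x ≡ 32·2 = 64 ≡ 27 (mod 37).

27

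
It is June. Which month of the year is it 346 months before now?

August

346 − 28·12 = 10, so 346 ≡ 10 (mod 12).
June − 10 months → August.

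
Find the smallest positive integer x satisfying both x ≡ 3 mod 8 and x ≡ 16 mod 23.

x ≡ 3 (mod 8) gives x ∈ {3, 11, 19, 27, 35, 43, 51, 59, …}.
The first of these with x mod 23 = 16 is 131.

131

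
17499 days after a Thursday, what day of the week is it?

Wednesday

17499 = 2499·7 + 6, so 17499 mod 7 = 6.
Thursday + 6 days → Wednesday.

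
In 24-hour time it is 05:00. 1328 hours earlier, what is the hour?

21

1328 − 55·24 = 8, so 1328 ≡ 8 (mod 24).
(5 − 8) mod 24 = 21.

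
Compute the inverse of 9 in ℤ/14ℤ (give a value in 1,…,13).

11

9·11 = 99 = 7·14 + 1, so 9⁻¹ ≡ 11 (mod 14).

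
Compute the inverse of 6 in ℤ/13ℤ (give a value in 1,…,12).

11

6·11 = 66 = 5·13 + 1, so 6⁻¹ ≡ 11 (mod 13).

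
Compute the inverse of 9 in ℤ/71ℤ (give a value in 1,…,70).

71 = 7·9 + 8
9 = 1·8 + 1
8 = 8·1 + 0
Back-substituting gives 9·8 ≡ 1 (mod 71).

8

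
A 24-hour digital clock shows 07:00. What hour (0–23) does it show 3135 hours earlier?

3135 mod 24 = 15 (since 130·24 = 3120).
(7 − 15) mod 24 = 16.

16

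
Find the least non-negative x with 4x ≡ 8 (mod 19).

2

The inverse of 4 mod 19 is 5 (since 4·5 = 20 ≡ 1).
So x ≡ 5·8 = 40 ≡ 2 (mod 19).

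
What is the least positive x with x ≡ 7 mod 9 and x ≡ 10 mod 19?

124

x ≡ 7 (mod 9) gives x ∈ {7, 16, 25, 34, 43, 52, 61, 70, …}.
The first of these with x mod 19 = 10 is 124.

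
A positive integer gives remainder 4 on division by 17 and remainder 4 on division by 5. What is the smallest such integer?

4

x ≡ 4 (mod 5) gives x ∈ {4}.
The first of these with x mod 17 = 4 is 4.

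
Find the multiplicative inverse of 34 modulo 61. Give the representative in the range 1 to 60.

34·9 = 306 = 5·61 + 1, so 34⁻¹ ≡ 9 (mod 61).

9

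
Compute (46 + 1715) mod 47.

1715 = 36·47 + 23, so 1715 mod 47 = 23.
(46 + 23) mod 47 = 22.

22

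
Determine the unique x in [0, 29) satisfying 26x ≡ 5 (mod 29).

8

The inverse of 26 mod 29 is 19 (since 26·19 = 494 ≡ 1).
So x ≡ 19·5 = 95 ≡ 8 (mod 29).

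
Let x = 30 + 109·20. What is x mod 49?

5

109·20 = 2180.
2180 = 44·49 + 24, so 2180 mod 49 = 24.
(30 + 24) mod 49 = 5.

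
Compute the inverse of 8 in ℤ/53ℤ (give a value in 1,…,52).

53 = 6·8 + 5
8 = 1·5 + 3
5 = 1·3 + 2
3 = 1·2 + 1
2 = 2·1 + 0
Back-substituting gives 8·20 ≡ 1 (mod 53).

20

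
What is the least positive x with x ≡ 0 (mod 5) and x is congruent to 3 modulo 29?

x ≡ 0 (mod 5) gives x ∈ {0, 5, 10, 15, 20, 25, 30, 35, …}.
The first of these with x mod 29 = 3 is 90.

90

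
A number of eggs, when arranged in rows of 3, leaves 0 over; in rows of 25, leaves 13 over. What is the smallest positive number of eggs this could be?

63

x ≡ 0 (mod 3) gives x ∈ {0, 3, 6, 9, 12, 15, 18, 21, …}.
The first of these with x mod 25 = 13 is 63.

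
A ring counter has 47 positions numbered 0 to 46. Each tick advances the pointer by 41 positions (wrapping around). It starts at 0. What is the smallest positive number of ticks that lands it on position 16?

13

The inverse of 41 mod 47 is 39 (since 41·39 = 1599 ≡ 1).
Multiplying both sides by 39: x ≡ 39·16 = 624 ≡ 13 (mod 47).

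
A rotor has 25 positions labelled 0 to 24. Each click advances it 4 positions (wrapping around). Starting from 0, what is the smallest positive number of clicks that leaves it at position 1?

19

4·19 = 76 = 3·25 + 1, so 4⁻¹ ≡ 19 (mod 25).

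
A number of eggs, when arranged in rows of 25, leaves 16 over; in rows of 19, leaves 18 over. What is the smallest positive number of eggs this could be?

Since 19·4 ≡ 1 (mod 25), take x = 18 + 19·((16−18)·4 mod 25) = 18 + 19·17 = 341.
Check: 341 mod 25 = 16, 341 mod 19 = 18.

341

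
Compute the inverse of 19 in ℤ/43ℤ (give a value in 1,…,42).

43 = 2·19 + 5
19 = 3·5 + 4
5 = 1·4 + 1
4 = 4·1 + 0
Back-substituting gives 19·34 ≡ 1 (mod 43).

34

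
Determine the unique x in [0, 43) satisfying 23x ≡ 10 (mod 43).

21

23⁻¹ ≡ 15 (mod 43) because 23·15 = 345 = 8·43 + 1.
Multiplying both sides by 15: x ≡ 15·10 = 150 ≡ 21 (mod 43).
Check: 23·21 = 483 = 11·43 + 10.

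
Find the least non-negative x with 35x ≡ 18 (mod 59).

14

The inverse of 35 mod 59 is 27 (since 35·27 = 945 ≡ 1).
So x ≡ 27·18 = 486 ≡ 14 (mod 59).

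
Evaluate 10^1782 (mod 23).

Square-and-reduce mod 23: 10^1≡10, 10^2≡8, 10^4≡18, 10^8≡2, 10^16≡4, 10^32≡16, 10^64≡3, 10^128≡9, 10^256≡12, 10^512≡6, 10^1024≡13.
Since 1782 = 2 + 4 + 16 + 32 + 64 + 128 + 512 + 1024 in binary, 10^1782 ≡ 8·18·4·16·3·9·6·13 ≡ 1 (mod 23).

1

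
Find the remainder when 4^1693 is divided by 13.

4

Successive squares of 4 mod 13: 4^1≡4, 4^2≡3, 4^4≡9, 4^8≡3, 4^16≡9, 4^32≡3, 4^64≡9, 4^128≡3, 4^256≡9, 4^512≡3, 4^1024≡9.
Since 1693 = 1 + 4 + 8 + 16 + 128 + 512 + 1024 in binary, 4^1693 ≡ 4·9·3·9·3·3·9 ≡ 4 (mod 13).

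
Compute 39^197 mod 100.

79

By repeated squaring mod 100: 39^1≡39, 39^2≡21, 39^4≡41, 39^8≡81, 39^16≡61, 39^32≡21, 39^64≡41, 39^128≡81.
Since 197 = 1 + 4 + 64 + 128 in binary, 39^197 ≡ 39·41·41·81 ≡ 79 (mod 100).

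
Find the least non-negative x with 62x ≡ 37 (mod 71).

59

62⁻¹ ≡ 63 (mod 71) because 62·63 = 3906 = 55·71 + 1.
Multiplying both sides by 63: x ≡ 63·37 = 2331 ≡ 59 (mod 71).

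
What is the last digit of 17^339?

3

Powers of 7 mod 10 repeat with period 4: 7, 9, 3, 1.
339 mod 4 = 3, so the last digit matches 7^3 = 3.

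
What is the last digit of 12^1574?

Last digits of 2^n: 2, 4, 8, 6 (period 4).
1574 mod 4 = 2, so the last digit matches 2^2 = 4.

4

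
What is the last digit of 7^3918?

Last digits of 7^n: 7, 9, 3, 1 (period 4).
3918 mod 4 = 2, so the last digit matches 7^2 = 9.

9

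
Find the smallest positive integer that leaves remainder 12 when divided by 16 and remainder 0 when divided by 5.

60

Since 5·13 ≡ 1 (mod 16), take x = 0 + 5·((12−0)·13 mod 16) = 0 + 5·12 = 60.
Check: 60 mod 16 = 12, 60 mod 5 = 0.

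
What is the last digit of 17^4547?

Last digits of 7^n: 7, 9, 3, 1 (period 4).
4547 leaves remainder 3 on division by 4, so 17^4547 ends in 3.

3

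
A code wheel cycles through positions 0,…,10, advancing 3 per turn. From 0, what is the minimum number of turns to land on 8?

The inverse of 3 mod 11 is 4 (since 3·4 = 12 ≡ 1).
Multiplying both sides by 4: x ≡ 4·8 = 32 ≡ 10 (mod 11).
Check: 3·10 = 30 = 2·11 + 8.

10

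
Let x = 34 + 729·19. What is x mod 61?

38

729·19 = 13851.
Dividing 13851 by 61 gives quotient 227 and remainder 4.
(34 + 4) mod 61 = 38.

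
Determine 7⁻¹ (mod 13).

2

7·2 = 14 = 1·13 + 1, so 7⁻¹ ≡ 2 (mod 13).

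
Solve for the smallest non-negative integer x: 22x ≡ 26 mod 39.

22⁻¹ ≡ 16 (mod 39) because 22·16 = 352 = 9·39 + 1.
Multiplying both sides by 16: x ≡ 16·26 = 416 ≡ 26 (mod 39).

26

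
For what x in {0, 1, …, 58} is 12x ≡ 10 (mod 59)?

The inverse of 12 mod 59 is 5 (since 12·5 = 60 ≡ 1).
Multiplying both sides by 5: x ≡ 5·10 = 50 ≡ 50 (mod 59).
Check: 12·50 = 600 = 10·59 + 10.

50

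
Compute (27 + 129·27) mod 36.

129·27 = 3483.
Dividing 3483 by 36 gives quotient 96 and remainder 27.
(27 + 27) mod 36 = 18.

18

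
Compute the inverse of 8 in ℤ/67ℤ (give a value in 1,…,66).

42

67 = 8·8 + 3
8 = 2·3 + 2
3 = 1·2 + 1
2 = 2·1 + 0
Back-substituting gives 8·42 ≡ 1 (mod 67).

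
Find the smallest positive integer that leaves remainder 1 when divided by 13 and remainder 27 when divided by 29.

x ≡ 1 (mod 13) gives x ∈ {1, 14, 27}.
The first of these with x mod 29 = 27 is 27.

27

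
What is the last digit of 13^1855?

7

Last digits of 3^n: 3, 9, 7, 1 (period 4).
1855 mod 4 = 3, so the last digit matches 3^3 = 7.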